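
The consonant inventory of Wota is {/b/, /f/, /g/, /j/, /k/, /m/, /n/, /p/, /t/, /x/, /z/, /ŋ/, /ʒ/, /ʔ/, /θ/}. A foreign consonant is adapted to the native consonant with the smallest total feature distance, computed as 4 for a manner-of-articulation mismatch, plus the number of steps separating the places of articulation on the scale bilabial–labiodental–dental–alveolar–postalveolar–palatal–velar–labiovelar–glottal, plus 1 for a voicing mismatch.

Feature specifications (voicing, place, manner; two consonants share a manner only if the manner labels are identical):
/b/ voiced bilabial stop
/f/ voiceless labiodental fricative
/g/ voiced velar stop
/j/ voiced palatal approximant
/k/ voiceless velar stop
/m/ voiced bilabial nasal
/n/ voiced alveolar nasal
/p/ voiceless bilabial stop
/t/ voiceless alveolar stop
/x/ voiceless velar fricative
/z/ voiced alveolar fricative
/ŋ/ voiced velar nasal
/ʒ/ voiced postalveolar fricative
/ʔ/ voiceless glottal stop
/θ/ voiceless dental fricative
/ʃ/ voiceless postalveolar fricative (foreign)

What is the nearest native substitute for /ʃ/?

ʒ

/ʒ/ is closest: same manner (fricative), place distance 0 (postalveolar→postalveolar), voicing differs (+1); total 1. Next closest is /x/ at distance 2.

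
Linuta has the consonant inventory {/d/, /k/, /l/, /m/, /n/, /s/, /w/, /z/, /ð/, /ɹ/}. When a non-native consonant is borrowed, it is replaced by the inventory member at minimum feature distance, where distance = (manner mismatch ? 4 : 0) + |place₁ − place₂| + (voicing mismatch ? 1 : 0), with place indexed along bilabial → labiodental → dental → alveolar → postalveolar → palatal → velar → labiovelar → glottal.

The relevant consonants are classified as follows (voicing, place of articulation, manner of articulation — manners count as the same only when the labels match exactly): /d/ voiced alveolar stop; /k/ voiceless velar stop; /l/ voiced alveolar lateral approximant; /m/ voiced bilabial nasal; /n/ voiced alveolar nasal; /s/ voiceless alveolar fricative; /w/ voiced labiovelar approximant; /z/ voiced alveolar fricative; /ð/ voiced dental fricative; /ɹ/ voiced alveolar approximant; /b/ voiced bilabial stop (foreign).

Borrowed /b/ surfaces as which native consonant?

d

/d/ is closest: same manner (stop), place distance 3 (bilabial→alveolar), same voicing; total 3. Next closest is /m/ at distance 4.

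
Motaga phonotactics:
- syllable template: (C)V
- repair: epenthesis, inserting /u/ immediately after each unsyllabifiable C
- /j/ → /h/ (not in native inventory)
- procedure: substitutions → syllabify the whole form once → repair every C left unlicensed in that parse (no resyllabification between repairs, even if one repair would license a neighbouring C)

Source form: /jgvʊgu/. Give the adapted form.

Substitution: /j/ → /h/, giving /hgvʊgu/.
Syllabifying with onset maximization leaves /h/, /g/ stranded (no codas are permitted; onsets are limited to one consonant).
Epenthesis after each stranded consonant: /h/ → /hu/, /g/ → /gu/.

huguvʊgu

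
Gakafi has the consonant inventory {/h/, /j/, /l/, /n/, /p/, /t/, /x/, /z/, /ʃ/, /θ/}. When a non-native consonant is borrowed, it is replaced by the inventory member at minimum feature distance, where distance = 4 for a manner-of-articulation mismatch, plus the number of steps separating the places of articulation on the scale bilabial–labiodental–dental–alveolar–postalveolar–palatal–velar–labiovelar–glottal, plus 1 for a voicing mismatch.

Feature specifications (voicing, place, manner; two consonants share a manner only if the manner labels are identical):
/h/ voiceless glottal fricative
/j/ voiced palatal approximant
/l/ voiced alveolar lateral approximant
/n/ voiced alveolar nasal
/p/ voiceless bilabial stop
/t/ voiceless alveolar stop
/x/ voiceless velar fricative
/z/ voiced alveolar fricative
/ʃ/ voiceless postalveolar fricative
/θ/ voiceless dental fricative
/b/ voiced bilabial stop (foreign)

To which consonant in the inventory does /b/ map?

p

/p/ is closest: same manner (stop), place distance 0 (bilabial→bilabial), voicing differs (+1); total 1. Next closest is /t/ at distance 4.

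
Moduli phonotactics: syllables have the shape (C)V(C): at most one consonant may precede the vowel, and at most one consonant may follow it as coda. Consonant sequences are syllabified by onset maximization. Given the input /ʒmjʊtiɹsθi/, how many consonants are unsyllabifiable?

Under (C)V(C), the unsyllabifiable consonants are /ʒ/, /m/, /s/ (at most one coda consonant is licensed; onsets are limited to one consonant).

3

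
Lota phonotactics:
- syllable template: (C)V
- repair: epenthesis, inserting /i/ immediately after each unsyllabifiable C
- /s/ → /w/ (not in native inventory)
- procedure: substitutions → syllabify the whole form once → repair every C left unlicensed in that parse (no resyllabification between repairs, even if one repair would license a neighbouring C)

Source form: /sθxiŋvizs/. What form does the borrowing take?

wiθixiŋiviziwi

Substitution: /s/ → /w/, giving /wθxiŋvizw/.
Under (C)V, the unsyllabifiable consonants are /w/, /θ/, /ŋ/, /z/, /w/ (no codas are permitted; onsets are limited to one consonant).
Each unlicensed consonant becomes the onset of a new syllable: /w/ → /wi/, /θ/ → /θi/, /ŋ/ → /ŋi/, /z/ → /zi/, /w/ → /wi/.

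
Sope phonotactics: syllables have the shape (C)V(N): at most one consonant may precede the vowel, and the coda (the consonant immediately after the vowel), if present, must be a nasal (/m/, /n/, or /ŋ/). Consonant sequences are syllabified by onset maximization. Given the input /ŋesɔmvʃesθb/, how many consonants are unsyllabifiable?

4

The consonants /v/, /s/, /θ/, /b/ cannot be parsed into a legal (C)V(N) syllable (only a nasal (/m/, /n/, or /ŋ/) is licensed in coda position; onsets are limited to one consonant).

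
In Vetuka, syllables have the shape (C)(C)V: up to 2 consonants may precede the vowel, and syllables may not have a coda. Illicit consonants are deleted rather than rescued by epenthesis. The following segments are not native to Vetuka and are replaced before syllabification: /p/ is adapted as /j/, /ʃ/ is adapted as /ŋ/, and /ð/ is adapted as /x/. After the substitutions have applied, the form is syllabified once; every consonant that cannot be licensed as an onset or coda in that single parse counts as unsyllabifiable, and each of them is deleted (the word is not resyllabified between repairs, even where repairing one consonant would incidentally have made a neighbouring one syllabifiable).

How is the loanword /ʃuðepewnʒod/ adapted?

ŋuxejenʒo

Substitution: /ʃ/ → /ŋ/, /ð/ → /x/, /p/ → /j/, giving /ŋuxejewnʒod/.
Syllabifying with onset maximization leaves /w/, /d/ stranded (no codas are permitted; onsets may contain at most 2 consonants).
Each unlicensed consonant is deleted: /w/, /d/.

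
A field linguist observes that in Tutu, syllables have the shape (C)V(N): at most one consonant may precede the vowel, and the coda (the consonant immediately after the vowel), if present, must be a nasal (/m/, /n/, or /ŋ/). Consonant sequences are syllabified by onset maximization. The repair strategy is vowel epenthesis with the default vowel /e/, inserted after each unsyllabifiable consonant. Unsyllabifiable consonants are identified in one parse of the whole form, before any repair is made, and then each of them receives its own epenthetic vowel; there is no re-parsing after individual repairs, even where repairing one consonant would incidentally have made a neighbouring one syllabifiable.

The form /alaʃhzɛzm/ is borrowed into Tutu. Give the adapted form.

Syllabifying with onset maximization leaves /ʃ/, /h/, /z/, /m/ stranded (only a nasal (/m/, /n/, or /ŋ/) is licensed in coda position; onsets are limited to one consonant).
Each unlicensed consonant becomes the onset of a new syllable: /ʃ/ → /ʃe/, /h/ → /he/, /z/ → /ze/, /m/ → /me/.

alaʃehezɛzeme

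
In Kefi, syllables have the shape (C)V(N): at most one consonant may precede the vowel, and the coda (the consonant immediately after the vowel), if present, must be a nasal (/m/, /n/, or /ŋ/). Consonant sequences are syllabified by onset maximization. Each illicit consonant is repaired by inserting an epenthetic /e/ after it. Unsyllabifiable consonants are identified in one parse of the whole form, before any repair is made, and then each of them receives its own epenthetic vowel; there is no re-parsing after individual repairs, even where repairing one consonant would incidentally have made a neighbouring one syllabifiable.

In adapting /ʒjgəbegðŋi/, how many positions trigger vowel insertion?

The unsyllabifiable consonants are /ʒ/, /j/, /g/, /ð/; each receives one epenthetic vowel.

4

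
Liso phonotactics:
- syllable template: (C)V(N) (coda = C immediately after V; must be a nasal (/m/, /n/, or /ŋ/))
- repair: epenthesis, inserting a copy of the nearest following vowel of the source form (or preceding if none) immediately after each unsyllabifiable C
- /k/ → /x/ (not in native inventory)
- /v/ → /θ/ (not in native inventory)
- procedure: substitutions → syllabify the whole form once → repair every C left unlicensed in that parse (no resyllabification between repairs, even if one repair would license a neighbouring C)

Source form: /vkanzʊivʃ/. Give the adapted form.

θaxanzʊiθiʃi

Substitution: /v/ → /θ/, /k/ → /x/, giving /θxanzʊiθʃ/.
Under (C)V(N), the unsyllabifiable consonants are /θ/, /θ/, /ʃ/ (only a nasal (/m/, /n/, or /ŋ/) is licensed in coda position; onsets are limited to one consonant).
Inserting the epenthetic vowel yields /θ/ → /θa/, /θ/ → /θi/, /ʃ/ → /ʃi/.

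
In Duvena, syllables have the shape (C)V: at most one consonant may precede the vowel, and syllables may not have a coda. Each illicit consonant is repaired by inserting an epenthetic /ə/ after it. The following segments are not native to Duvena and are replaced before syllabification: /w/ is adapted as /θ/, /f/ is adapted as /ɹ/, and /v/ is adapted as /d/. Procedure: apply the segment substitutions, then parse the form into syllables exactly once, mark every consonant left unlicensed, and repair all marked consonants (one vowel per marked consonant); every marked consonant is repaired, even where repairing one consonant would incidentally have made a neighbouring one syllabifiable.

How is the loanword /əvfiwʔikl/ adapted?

Substitution: /v/ → /d/, /f/ → /ɹ/, /w/ → /θ/, giving /ədɹiθʔikl/.
The consonants /d/, /θ/, /k/, /l/ cannot be parsed into a legal (C)V syllable (no codas are permitted; onsets are limited to one consonant).
Inserting the epenthetic vowel yields /d/ → /də/, /θ/ → /θə/, /k/ → /kə/, /l/ → /lə/.

ədəɹiθəʔikələ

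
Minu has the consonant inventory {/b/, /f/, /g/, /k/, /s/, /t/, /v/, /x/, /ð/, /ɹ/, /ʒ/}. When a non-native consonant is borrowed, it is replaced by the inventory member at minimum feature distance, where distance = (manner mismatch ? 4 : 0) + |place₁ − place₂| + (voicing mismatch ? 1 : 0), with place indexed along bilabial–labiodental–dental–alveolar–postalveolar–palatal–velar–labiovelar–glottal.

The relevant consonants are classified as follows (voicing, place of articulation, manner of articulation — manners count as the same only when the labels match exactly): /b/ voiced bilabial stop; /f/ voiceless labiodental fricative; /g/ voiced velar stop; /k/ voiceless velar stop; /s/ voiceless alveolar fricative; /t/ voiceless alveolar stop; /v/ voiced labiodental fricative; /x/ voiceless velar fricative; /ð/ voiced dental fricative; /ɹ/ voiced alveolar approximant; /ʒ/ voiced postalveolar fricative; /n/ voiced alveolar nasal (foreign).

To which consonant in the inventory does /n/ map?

/ɹ/ is closest: manner differs (nasal→approximant, +4), place distance 0 (alveolar→alveolar), same voicing; total 4. Next closest is /s/ at distance 5.

ɹ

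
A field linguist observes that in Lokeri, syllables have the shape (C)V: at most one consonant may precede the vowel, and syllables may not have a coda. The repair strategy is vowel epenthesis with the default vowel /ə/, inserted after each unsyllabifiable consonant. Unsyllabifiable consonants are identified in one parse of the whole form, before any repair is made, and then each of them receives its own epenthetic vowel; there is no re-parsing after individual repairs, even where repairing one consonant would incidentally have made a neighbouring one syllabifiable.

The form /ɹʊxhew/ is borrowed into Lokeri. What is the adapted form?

ɹʊxəhewə

Syllabifying with onset maximization leaves /x/, /w/ stranded (no codas are permitted; onsets are limited to one consonant).
Each unlicensed consonant becomes the onset of a new syllable: /x/ → /xə/, /w/ → /wə/.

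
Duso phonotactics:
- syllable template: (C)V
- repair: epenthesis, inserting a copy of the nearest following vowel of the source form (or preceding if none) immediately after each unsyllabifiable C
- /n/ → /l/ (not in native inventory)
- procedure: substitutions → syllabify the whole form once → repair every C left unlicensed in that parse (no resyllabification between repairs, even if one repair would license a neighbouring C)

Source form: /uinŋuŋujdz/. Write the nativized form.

uiluŋuŋujuduzu

Substitution: /n/ → /l/, giving /uilŋuŋujdz/.
Under (C)V, the unsyllabifiable consonants are /l/, /j/, /d/, /z/ (no codas are permitted; onsets are limited to one consonant).
Epenthesis after each stranded consonant: /l/ → /lu/, /j/ → /ju/, /d/ → /du/, /z/ → /zu/.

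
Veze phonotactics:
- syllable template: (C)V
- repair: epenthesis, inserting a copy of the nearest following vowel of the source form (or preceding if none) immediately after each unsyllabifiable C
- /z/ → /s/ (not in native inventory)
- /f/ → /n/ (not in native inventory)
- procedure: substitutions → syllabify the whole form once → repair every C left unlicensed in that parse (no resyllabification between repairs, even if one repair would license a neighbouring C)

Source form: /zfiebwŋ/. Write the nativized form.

Substitution: /z/ → /s/, /f/ → /n/, giving /sniebwŋ/.
Under (C)V, the unsyllabifiable consonants are /s/, /b/, /w/, /ŋ/ (no codas are permitted; onsets are limited to one consonant).
Inserting the epenthetic vowel yields /s/ → /si/, /b/ → /be/, /w/ → /we/, /ŋ/ → /ŋe/.

siniebeweŋe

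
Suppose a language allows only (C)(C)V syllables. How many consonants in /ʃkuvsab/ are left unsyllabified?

1

The consonants /b/ cannot be parsed into a legal (C)(C)V syllable (no codas are permitted; onsets may contain at most 2 consonants).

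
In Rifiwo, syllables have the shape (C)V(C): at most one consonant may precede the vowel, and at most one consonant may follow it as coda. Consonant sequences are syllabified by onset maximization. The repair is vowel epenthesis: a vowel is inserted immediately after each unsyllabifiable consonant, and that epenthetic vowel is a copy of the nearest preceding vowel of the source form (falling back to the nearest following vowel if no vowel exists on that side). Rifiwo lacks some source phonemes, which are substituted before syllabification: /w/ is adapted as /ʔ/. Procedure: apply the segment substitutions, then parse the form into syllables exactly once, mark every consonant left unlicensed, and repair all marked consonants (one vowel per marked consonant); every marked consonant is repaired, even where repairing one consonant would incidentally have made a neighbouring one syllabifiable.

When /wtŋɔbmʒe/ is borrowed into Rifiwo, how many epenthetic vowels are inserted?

After substitution the input is /ʔtŋɔbmʒe/.
The unsyllabifiable consonants are /ʔ/, /t/, /m/; each receives one epenthetic vowel.

3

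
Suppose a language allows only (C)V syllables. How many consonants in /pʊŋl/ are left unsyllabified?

2

Under (C)V, the unsyllabifiable consonants are /ŋ/, /l/ (no codas are permitted; onsets are limited to one consonant).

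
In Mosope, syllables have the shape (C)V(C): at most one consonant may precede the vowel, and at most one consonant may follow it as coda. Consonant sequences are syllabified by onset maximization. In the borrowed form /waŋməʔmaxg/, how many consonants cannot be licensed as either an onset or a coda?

1

Syllabifying with onset maximization leaves /g/ stranded (at most one coda consonant is licensed; onsets are limited to one consonant).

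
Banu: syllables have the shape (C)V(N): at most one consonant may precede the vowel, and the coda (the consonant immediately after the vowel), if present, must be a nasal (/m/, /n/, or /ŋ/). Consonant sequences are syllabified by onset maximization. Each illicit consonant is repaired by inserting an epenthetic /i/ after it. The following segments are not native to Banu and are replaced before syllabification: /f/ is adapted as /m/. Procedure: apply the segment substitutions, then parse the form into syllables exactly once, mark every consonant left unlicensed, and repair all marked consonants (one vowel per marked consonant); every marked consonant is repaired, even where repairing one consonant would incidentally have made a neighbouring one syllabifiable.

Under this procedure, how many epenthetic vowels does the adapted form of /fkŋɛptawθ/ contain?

After substitution the input is /mkŋɛptawθ/.
The unsyllabifiable consonants are /m/, /k/, /p/, /w/, /θ/; each receives one epenthetic vowel.

5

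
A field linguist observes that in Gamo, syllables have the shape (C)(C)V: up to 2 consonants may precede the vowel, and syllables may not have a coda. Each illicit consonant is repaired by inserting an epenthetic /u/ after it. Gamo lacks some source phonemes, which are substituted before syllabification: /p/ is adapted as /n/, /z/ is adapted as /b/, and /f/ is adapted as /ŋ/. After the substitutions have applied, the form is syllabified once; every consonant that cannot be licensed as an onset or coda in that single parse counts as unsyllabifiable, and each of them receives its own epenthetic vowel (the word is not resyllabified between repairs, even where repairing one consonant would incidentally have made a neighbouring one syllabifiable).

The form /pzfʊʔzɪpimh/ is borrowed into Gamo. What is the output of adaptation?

Substitution: /p/ → /n/, /z/ → /b/, /f/ → /ŋ/, giving /nbŋʊʔbɪnimh/.
Under (C)(C)V, the unsyllabifiable consonants are /n/, /m/, /h/ (no codas are permitted; onsets may contain at most 2 consonants).
Each unlicensed consonant becomes the onset of a new syllable: /n/ → /nu/, /m/ → /mu/, /h/ → /hu/.

nubŋʊʔbɪnimuhu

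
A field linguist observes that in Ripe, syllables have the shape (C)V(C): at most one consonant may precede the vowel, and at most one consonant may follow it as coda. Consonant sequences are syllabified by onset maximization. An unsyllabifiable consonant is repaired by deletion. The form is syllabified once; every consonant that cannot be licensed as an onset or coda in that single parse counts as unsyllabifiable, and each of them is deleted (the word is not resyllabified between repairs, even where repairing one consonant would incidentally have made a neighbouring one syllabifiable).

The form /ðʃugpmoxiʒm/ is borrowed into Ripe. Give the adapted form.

Syllabifying with onset maximization leaves /ð/, /p/, /m/ stranded (at most one coda consonant is licensed; onsets are limited to one consonant).
Deleting the stranded consonants removes /ð/, /p/, /m/.

ʃugmoxiʒ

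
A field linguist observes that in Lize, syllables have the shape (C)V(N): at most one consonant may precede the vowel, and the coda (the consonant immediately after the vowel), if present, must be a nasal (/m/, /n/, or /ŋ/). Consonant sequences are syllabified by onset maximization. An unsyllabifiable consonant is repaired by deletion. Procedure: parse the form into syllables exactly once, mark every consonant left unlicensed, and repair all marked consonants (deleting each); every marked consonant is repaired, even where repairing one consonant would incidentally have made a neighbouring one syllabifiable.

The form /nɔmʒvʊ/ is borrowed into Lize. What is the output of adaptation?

nɔmvʊ

The consonants /ʒ/ cannot be parsed into a legal (C)V(N) syllable (only a nasal (/m/, /n/, or /ŋ/) is licensed in coda position; onsets are limited to one consonant).
Deleting the stranded consonants removes /ʒ/.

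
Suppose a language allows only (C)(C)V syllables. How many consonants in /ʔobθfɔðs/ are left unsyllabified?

3

Syllabifying with onset maximization leaves /b/, /ð/, /s/ stranded (no codas are permitted; onsets may contain at most 2 consonants).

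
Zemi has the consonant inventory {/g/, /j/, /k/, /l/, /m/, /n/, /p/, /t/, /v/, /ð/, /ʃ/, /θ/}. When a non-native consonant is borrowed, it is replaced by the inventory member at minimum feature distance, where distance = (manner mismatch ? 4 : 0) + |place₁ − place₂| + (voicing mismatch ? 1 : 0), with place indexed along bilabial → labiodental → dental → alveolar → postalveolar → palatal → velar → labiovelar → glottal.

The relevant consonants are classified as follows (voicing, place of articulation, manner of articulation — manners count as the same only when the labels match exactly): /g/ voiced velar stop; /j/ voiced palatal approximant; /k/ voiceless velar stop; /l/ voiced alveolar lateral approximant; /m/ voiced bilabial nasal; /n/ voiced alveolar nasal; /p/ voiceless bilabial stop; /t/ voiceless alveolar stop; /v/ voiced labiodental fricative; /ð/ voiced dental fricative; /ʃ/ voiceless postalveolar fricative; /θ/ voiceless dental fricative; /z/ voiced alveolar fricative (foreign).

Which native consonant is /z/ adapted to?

/ð/ is closest: same manner (fricative), place distance 1 (alveolar→dental), same voicing; total 1. Next closest is /v/ at distance 2.

ð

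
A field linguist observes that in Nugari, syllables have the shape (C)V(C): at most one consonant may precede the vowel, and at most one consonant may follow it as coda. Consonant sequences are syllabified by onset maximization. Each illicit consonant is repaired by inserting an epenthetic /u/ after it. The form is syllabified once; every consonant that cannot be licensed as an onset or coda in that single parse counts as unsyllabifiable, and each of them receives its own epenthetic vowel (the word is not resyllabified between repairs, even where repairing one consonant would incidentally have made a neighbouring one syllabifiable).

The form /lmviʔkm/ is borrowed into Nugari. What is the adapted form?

lumuviʔkumu

Syllabifying with onset maximization leaves /l/, /m/, /k/, /m/ stranded (at most one coda consonant is licensed; onsets are limited to one consonant).
Inserting the epenthetic vowel yields /l/ → /lu/, /m/ → /mu/, /k/ → /ku/, /m/ → /mu/.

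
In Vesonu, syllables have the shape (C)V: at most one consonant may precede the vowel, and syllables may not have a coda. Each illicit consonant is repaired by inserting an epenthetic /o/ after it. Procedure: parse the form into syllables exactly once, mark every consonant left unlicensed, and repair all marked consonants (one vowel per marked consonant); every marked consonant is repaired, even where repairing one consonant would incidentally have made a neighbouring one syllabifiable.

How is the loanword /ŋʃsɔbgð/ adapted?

ŋoʃosɔbogoðo

The consonants /ŋ/, /ʃ/, /b/, /g/, /ð/ cannot be parsed into a legal (C)V syllable (no codas are permitted; onsets are limited to one consonant).
Epenthesis after each stranded consonant: /ŋ/ → /ŋo/, /ʃ/ → /ʃo/, /b/ → /bo/, /g/ → /go/, /ð/ → /ðo/.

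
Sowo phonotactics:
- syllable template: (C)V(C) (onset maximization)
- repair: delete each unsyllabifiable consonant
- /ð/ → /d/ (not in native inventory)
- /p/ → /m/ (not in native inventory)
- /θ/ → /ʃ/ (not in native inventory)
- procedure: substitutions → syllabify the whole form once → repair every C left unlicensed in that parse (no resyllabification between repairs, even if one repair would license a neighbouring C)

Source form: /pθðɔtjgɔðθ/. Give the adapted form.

Substitution: /p/ → /m/, /θ/ → /ʃ/, /ð/ → /d/, giving /mʃdɔtjgɔdʃ/.
The consonants /m/, /ʃ/, /j/, /ʃ/ cannot be parsed into a legal (C)V(C) syllable (at most one coda consonant is licensed; onsets are limited to one consonant).
Each unlicensed consonant is deleted: /m/, /ʃ/, /j/, /ʃ/.

dɔtgɔd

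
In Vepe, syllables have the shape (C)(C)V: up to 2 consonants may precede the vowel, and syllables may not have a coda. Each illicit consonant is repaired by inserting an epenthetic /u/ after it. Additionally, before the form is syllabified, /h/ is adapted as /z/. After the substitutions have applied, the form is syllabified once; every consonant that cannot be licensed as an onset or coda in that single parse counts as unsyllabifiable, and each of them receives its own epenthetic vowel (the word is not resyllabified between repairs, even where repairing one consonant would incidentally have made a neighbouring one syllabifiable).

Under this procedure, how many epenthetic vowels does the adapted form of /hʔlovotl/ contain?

After substitution the input is /zʔlovotl/.
The unsyllabifiable consonants are /z/, /t/, /l/; each receives one epenthetic vowel.

3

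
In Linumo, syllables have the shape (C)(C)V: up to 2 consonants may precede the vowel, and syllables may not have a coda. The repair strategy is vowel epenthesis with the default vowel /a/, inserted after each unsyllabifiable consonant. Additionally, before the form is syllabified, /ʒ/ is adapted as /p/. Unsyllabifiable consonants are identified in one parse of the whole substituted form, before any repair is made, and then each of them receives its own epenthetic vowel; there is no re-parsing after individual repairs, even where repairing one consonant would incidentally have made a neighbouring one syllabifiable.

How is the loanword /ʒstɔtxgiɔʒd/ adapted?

Substitution: /ʒ/ → /p/, giving /pstɔtxgiɔpd/.
Syllabifying with onset maximization leaves /p/, /t/, /p/, /d/ stranded (no codas are permitted; onsets may contain at most 2 consonants).
Each unlicensed consonant becomes the onset of a new syllable: /p/ → /pa/, /t/ → /ta/, /p/ → /pa/, /d/ → /da/.

pastɔtaxgiɔpada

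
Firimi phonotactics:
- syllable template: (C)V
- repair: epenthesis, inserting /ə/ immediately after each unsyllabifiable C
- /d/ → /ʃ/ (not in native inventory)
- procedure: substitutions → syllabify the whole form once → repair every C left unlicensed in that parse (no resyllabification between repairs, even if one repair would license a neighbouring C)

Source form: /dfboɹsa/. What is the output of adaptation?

Substitution: /d/ → /ʃ/, giving /ʃfboɹsa/.
Under (C)V, the unsyllabifiable consonants are /ʃ/, /f/, /ɹ/ (no codas are permitted; onsets are limited to one consonant).
Epenthesis after each stranded consonant: /ʃ/ → /ʃə/, /f/ → /fə/, /ɹ/ → /ɹə/.

ʃəfəboɹəsa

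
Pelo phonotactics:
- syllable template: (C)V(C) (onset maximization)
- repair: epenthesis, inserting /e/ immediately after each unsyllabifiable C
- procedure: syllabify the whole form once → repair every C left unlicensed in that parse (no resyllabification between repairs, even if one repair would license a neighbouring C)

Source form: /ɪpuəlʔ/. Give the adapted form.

ɪpuəlʔe

The consonants /ʔ/ cannot be parsed into a legal (C)V(C) syllable (at most one coda consonant is licensed; onsets are limited to one consonant).
Inserting the epenthetic vowel yields /ʔ/ → /ʔe/.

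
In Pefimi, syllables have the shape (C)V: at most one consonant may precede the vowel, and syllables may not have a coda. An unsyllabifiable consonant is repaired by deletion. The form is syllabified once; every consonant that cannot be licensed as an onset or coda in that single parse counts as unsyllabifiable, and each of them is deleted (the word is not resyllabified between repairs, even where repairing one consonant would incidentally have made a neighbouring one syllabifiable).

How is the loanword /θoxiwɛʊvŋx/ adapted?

Under (C)V, the unsyllabifiable consonants are /v/, /ŋ/, /x/ (no codas are permitted; onsets are limited to one consonant).
Deletion applies to /v/, /ŋ/, /x/.

θoxiwɛʊ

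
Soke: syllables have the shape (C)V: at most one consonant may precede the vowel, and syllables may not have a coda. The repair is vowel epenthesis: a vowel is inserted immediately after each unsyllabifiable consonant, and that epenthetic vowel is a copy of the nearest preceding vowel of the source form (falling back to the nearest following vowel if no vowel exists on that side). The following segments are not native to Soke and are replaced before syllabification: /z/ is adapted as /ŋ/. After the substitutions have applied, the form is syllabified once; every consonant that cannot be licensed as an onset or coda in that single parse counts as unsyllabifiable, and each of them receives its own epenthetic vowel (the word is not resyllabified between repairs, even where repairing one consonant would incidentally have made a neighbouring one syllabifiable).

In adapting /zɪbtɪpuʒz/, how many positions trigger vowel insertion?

After substitution the input is /ŋɪbtɪpuʒŋ/.
The unsyllabifiable consonants are /b/, /ʒ/, /ŋ/; each receives one epenthetic vowel.

3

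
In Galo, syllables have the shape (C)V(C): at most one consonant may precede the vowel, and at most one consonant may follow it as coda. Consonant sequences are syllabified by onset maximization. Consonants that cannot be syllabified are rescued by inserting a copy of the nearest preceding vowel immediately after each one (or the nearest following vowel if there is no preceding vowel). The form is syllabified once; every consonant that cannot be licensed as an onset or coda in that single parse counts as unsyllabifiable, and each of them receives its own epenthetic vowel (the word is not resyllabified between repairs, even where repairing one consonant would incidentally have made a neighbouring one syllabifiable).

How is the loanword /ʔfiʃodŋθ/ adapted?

ʔifiʃodŋoθo

Syllabifying with onset maximization leaves /ʔ/, /ŋ/, /θ/ stranded (at most one coda consonant is licensed; onsets are limited to one consonant).
Epenthesis after each stranded consonant: /ʔ/ → /ʔi/, /ŋ/ → /ŋo/, /θ/ → /θo/.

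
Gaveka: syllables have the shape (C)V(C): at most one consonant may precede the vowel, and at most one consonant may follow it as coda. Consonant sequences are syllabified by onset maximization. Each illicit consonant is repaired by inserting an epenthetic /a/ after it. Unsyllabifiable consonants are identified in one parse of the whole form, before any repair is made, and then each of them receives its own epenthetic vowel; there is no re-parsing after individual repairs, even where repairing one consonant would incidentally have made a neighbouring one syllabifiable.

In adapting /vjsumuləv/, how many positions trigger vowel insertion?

2

The unsyllabifiable consonants are /v/, /j/; each receives one epenthetic vowel.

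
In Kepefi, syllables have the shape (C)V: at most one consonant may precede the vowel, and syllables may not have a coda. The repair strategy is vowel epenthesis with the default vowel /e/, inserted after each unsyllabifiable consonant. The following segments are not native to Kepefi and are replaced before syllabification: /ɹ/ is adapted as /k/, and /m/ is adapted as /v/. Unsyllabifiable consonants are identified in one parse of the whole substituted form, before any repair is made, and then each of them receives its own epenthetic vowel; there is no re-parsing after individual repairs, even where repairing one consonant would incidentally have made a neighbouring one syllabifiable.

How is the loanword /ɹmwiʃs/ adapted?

Substitution: /ɹ/ → /k/, /m/ → /v/, giving /kvwiʃs/.
Under (C)V, the unsyllabifiable consonants are /k/, /v/, /ʃ/, /s/ (no codas are permitted; onsets are limited to one consonant).
Inserting the epenthetic vowel yields /k/ → /ke/, /v/ → /ve/, /ʃ/ → /ʃe/, /s/ → /se/.

kevewiʃese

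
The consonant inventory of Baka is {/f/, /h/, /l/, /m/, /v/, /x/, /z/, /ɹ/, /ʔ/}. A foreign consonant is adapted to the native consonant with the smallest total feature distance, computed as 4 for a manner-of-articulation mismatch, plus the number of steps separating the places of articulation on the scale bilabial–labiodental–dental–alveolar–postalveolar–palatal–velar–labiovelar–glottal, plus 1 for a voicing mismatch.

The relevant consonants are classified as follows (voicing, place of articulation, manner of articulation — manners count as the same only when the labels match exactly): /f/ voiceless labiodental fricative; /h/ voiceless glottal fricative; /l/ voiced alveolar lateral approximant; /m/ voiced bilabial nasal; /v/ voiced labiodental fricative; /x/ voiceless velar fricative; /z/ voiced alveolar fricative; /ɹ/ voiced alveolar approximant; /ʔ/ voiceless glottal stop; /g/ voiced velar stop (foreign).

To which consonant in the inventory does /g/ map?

ʔ

/ʔ/ is closest: same manner (stop), place distance 2 (velar→glottal), voicing differs (+1); total 3. Next closest is /x/ at distance 5.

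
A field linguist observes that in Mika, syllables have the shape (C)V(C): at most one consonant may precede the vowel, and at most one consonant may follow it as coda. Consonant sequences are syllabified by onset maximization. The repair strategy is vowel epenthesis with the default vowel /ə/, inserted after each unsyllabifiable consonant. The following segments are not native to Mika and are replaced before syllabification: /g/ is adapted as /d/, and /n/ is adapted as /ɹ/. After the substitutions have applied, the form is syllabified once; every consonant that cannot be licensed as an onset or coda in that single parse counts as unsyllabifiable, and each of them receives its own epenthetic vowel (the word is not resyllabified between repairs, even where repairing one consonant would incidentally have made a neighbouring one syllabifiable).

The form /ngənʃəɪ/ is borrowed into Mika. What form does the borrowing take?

ɹədəɹʃəɪ

Substitution: /n/ → /ɹ/, /g/ → /d/, giving /ɹdəɹʃəɪ/.
Syllabifying with onset maximization leaves /ɹ/ stranded (at most one coda consonant is licensed; onsets are limited to one consonant).
Each unlicensed consonant becomes the onset of a new syllable: /ɹ/ → /ɹə/.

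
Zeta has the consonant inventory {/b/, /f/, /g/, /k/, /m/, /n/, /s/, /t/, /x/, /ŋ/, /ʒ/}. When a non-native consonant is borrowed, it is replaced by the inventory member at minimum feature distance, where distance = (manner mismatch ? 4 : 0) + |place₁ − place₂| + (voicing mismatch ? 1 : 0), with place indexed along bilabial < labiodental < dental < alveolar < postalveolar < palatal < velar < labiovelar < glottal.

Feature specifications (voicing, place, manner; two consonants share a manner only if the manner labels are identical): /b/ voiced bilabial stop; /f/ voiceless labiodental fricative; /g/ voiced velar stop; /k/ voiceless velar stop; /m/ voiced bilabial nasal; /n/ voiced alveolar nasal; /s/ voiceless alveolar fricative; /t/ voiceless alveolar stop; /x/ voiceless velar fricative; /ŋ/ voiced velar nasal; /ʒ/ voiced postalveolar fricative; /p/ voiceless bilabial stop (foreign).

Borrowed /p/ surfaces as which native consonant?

b

/b/ is closest: same manner (stop), place distance 0 (bilabial→bilabial), voicing differs (+1); total 1. Next closest is /t/ at distance 3.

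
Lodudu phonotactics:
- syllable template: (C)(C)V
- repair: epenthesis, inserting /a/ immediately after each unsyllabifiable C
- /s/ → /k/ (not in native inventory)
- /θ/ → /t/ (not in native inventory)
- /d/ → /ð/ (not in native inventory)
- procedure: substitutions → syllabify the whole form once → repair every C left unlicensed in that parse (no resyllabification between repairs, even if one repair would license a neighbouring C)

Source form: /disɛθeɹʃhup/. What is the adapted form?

ðikɛteɹaʃhupa

Substitution: /d/ → /ð/, /s/ → /k/, /θ/ → /t/, giving /ðikɛteɹʃhup/.
Under (C)(C)V, the unsyllabifiable consonants are /ɹ/, /p/ (no codas are permitted; onsets may contain at most 2 consonants).
Each unlicensed consonant becomes the onset of a new syllable: /ɹ/ → /ɹa/, /p/ → /pa/.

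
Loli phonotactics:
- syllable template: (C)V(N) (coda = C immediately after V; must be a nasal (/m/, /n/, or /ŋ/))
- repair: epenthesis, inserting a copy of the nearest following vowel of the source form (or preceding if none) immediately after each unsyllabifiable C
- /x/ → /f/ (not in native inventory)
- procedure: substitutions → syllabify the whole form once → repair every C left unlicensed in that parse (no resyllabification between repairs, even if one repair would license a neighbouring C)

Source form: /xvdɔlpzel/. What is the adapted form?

fɔvɔdɔlepezele

Substitution: /x/ → /f/, giving /fvdɔlpzel/.
Syllabifying with onset maximization leaves /f/, /v/, /l/, /p/, /l/ stranded (only a nasal (/m/, /n/, or /ŋ/) is licensed in coda position; onsets are limited to one consonant).
Each unlicensed consonant becomes the onset of a new syllable: /f/ → /fɔ/, /v/ → /vɔ/, /l/ → /le/, /p/ → /pe/, /l/ → /le/.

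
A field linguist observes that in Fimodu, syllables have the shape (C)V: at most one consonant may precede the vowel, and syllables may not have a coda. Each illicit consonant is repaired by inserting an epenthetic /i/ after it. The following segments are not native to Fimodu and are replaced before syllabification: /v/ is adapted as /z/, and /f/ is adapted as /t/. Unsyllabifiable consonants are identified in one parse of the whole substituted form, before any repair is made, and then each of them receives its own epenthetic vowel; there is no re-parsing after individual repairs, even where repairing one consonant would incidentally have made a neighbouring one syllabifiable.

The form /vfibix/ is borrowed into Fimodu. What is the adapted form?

Substitution: /v/ → /z/, /f/ → /t/, giving /ztibix/.
Syllabifying with onset maximization leaves /z/, /x/ stranded (no codas are permitted; onsets are limited to one consonant).
Epenthesis after each stranded consonant: /z/ → /zi/, /x/ → /xi/.

zitibixi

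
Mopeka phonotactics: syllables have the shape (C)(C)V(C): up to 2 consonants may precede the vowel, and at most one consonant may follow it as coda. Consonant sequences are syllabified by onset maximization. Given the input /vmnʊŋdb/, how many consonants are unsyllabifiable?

Syllabifying with onset maximization leaves /v/, /d/, /b/ stranded (at most one coda consonant is licensed; onsets may contain at most 2 consonants).

3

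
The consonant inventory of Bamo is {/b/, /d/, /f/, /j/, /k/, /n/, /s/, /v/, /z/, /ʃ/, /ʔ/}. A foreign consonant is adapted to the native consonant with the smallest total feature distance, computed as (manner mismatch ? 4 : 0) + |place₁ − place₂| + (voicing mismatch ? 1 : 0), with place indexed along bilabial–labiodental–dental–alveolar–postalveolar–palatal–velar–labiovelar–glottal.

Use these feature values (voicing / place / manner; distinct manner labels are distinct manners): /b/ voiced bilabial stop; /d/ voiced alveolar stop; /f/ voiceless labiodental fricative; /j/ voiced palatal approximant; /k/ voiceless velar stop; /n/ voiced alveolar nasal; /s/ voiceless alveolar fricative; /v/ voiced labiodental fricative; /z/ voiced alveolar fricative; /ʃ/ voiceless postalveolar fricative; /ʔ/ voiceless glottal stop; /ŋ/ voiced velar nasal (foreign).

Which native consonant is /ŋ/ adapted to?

n

/n/ is closest: same manner (nasal), place distance 3 (velar→alveolar), same voicing; total 3. Next closest is /j/ at distance 5.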